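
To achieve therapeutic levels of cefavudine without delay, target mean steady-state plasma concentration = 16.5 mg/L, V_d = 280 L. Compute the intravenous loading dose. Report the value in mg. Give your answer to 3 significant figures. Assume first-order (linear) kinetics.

4620 mg

LD = Css × Vd = 16.5 × 280 = 4620 mg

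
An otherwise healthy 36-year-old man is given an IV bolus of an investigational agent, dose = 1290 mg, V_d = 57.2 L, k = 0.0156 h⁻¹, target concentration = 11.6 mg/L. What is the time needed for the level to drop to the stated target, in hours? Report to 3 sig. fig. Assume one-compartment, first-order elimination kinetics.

42.6 h

C₀ = Dose / Vd = 1290 / 57.2 = 22.55 mg/L
t = ln(C₀ / C) / k = ln(22.55 / 11.6) / 0.01560
  = ln(1.944) / 0.01560 = 0.6647 / 0.01560 = 42.61 h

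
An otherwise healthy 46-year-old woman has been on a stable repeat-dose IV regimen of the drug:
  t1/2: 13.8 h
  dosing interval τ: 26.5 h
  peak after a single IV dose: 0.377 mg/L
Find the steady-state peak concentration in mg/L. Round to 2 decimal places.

k = ln2 / t½ = 0.693147 / 13.8 = 0.05023 h⁻¹
e^(−kτ) = e^(−0.05023 × 26.5) = 0.2642
Accumulation ratio R = 1 / (1 − e^(−kτ)) = 1 / (1 − 0.2642) = 1.359
Steady-state peak = C₀ × R = 0.377 × 1.359 = 0.5123 mg/L

0.51 mg/L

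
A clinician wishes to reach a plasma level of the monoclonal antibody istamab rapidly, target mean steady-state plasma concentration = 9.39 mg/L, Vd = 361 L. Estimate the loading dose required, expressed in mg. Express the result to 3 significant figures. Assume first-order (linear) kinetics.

LD = Css × Vd = 9.39 × 361 = 3390 mg

3390 mg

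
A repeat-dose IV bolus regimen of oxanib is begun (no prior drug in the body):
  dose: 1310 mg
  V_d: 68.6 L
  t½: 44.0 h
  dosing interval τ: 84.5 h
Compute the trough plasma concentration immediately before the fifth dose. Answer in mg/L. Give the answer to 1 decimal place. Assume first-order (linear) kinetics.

C₀ per dose = Dose / Vd = 1310 / 68.6 = 19.10 mg/L
k = ln2 / t½ = 0.693147 / 44.0 = 0.01575 h⁻¹
Fraction remaining after one interval: r = e^(−kτ) = e^(−0.01575 × 84.5) = 0.2642
Before dose 5, 4 doses have been given (aged 1τ, 2τ, 3τ, 4τ).
C_trough = C₀ × (r + r² + … + r^4) = C₀ × r(1−r^4)/(1−r)
        = 19.10 × 0.2642 × (1 − 0.004872) / (1 − 0.2642) = 6.825 mg/L

6.8 mg/L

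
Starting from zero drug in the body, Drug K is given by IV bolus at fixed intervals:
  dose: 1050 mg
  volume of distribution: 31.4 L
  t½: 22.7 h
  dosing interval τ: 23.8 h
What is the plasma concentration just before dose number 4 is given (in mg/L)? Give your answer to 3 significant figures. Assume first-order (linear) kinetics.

C₀ per dose = Dose / Vd = 1050 / 31.4 = 33.44 mg/L
k = ln2 / t½ = 0.693147 / 22.7 = 0.03054 h⁻¹
Fraction remaining after one interval: r = e^(−kτ) = e^(−0.03054 × 23.8) = 0.4834
Before dose 4, 3 doses have been given (aged 1τ, 2τ, 3τ).
C_trough = C₀ × (r + r² + … + r^3) = C₀ × r(1−r^3)/(1−r)
        = 33.44 × 0.4834 × (1 − 0.1130) / (1 − 0.4834) = 27.76 mg/L

27.8 mg/L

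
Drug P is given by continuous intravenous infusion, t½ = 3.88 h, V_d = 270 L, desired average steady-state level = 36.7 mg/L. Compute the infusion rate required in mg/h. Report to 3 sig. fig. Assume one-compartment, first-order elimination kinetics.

k = ln2 / t½ = 0.693147 / 3.88 = 0.1786 h⁻¹
CL = k × Vd = 0.1786 × 270 = 48.22 L/h
At steady state, infusion rate R₀ = Css × CL = 36.7 × 48.22 = 1770 mg/h

1770 mg/h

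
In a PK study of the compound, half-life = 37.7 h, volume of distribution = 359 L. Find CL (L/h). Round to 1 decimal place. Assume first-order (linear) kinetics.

k = ln2 / t½ = 0.693147 / 37.7 = 0.01839 h⁻¹
CL = k × Vd = 0.01839 × 359 = 6.602 L/h

6.6 L/h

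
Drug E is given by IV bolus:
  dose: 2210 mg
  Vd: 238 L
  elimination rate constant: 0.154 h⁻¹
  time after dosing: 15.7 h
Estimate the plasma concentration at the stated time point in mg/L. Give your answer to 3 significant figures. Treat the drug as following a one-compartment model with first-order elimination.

0.828 mg/L

C₀ = Dose / Vd = 2210 / 238 = 9.286 mg/L
C = C₀ · e^(−k·t) = 9.286 × e^(−0.1540 × 15.7)
  = 9.286 × 0.08912 = 0.8276 mg/L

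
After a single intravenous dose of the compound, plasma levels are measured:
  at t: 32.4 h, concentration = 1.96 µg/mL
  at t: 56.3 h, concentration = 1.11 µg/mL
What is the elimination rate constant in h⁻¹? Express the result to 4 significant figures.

0.02379 h⁻¹

k = ln(C₁/C₂) / (t₂ − t₁) = ln(1.96/1.11) / (56.3 − 32.4)
  = 0.5686 / 23.90 = 0.02379 h⁻¹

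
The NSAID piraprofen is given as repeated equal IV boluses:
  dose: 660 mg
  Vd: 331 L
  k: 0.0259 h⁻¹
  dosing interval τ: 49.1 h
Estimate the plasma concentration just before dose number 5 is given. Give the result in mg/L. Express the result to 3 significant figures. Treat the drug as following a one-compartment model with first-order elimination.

0.772 mg/L

C₀ per dose = Dose / Vd = 660 / 331 = 1.994 mg/L
Fraction remaining after one interval: r = e^(−kτ) = e^(−0.02590 × 49.1) = 0.2804
Before dose 5, 4 doses have been given (aged 1τ, 2τ, 3τ, 4τ).
C_trough = C₀ × (r + r² + … + r^4) = C₀ × r(1−r^4)/(1−r)
        = 1.994 × 0.2804 × (1 − 0.006182) / (1 − 0.2804) = 0.7722 mg/L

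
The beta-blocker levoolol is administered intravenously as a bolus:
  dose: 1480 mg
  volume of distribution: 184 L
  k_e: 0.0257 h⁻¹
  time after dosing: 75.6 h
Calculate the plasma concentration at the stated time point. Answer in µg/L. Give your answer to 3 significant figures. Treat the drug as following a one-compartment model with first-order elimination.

C₀ = Dose / Vd = 1480 / 184 = 8.043 mg/L
C = C₀ · e^(−k·t) = 8.043 × e^(−0.02570 × 75.6)
  = 8.043 × 0.1433 = 1.153 mg/L
Convert: 1.153 mg/L × 1000 = 1153 µg/L

1150 µg/L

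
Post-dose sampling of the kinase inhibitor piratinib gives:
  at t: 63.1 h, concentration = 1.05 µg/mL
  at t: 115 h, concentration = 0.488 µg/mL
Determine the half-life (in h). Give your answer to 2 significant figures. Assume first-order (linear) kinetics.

k = ln(C₁/C₂) / (t₂ − t₁) = ln(1.05/0.488) / (115 − 63.1)
  = 0.7662 / 51.90 = 0.01476 h⁻¹
t½ = ln2 / k = 0.693147 / 0.01476 = 46.96 h

47 h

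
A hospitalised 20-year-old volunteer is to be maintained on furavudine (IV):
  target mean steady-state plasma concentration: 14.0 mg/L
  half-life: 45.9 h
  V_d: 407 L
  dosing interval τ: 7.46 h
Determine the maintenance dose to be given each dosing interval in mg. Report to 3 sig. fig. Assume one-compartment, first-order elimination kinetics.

642 mg

k = ln2 / t½ = 0.693147 / 45.9 = 0.01510 h⁻¹
CL = k × Vd = 0.01510 × 407 = 6.146 L/h
At steady state, Dose/τ = Css × CL.
Dose = Css × CL × τ = 14.0 × 6.146 × 7.46 = 641.9 mg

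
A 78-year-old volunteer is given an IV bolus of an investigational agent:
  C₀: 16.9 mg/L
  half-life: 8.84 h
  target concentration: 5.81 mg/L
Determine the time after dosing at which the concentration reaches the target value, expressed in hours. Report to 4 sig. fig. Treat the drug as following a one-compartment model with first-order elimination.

k = ln2 / t½ = 0.693147 / 8.84 = 0.07841 h⁻¹
t = ln(C₀ / C) / k = ln(16.90 / 5.81) / 0.07841
  = ln(2.909) / 0.07841 = 1.068 / 0.07841 = 13.62 h

13.62 h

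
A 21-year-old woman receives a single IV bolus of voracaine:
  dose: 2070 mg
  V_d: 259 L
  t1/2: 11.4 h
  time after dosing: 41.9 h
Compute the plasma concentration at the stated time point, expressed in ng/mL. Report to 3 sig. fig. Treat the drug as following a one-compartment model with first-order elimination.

626 ng/mL

C₀ = Dose / Vd = 2070 / 259 = 7.992 mg/L
k = ln2 / t½ = 0.693147 / 11.4 = 0.06080 h⁻¹
C = C₀ · e^(−k·t) = 7.992 × e^(−0.06080 × 41.9)
  = 7.992 × 0.07828 = 0.6256 mg/L
Convert: 0.6256 mg/L × 1000 = 625.6 ng/mL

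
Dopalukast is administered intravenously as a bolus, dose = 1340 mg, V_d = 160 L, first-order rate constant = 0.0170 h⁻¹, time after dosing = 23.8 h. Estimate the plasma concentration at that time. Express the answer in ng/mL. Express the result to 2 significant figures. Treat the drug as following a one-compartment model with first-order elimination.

C₀ = Dose / Vd = 1340 / 160 = 8.375 mg/L
C = C₀ · e^(−k·t) = 8.375 × e^(−0.01700 × 23.8)
  = 8.375 × 0.6672 = 5.588 mg/L
Convert: 5.588 mg/L × 1000 = 5588 ng/mL

5600 ng/mL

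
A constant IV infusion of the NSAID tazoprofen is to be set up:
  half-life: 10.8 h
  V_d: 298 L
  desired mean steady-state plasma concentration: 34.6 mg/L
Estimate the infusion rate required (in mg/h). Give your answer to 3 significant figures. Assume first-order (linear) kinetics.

k = ln2 / t½ = 0.693147 / 10.8 = 0.06418 h⁻¹
CL = k × Vd = 0.06418 × 298 = 19.13 L/h
At steady state, infusion rate R₀ = Css × CL = 34.6 × 19.13 = 661.9 mg/h

662 mg/h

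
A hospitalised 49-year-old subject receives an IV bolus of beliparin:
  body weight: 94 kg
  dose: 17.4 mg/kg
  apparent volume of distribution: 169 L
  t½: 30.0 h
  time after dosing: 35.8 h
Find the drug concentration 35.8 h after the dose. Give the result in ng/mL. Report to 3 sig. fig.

Total dose = 17.4 × 94 = 1636 mg
C₀ = Dose / Vd = 1636 / 169 = 9.680 mg/L
k = ln2 / t½ = 0.693147 / 30.0 = 0.02310 h⁻¹
C = C₀ · e^(−k·t) = 9.680 × e^(−0.02310 × 35.8)
  = 9.680 × 0.4374 = 4.234 mg/L
Convert: 4.234 mg/L × 1000 = 4234 ng/mL

4230 ng/mL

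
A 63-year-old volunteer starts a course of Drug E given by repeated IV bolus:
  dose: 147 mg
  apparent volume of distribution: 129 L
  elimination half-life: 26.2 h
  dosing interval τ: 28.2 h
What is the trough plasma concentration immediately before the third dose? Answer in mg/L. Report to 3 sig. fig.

C₀ per dose = Dose / Vd = 147 / 129 = 1.140 mg/L
k = ln2 / t½ = 0.693147 / 26.2 = 0.02646 h⁻¹
Fraction remaining after one interval: r = e^(−kτ) = e^(−0.02646 × 28.2) = 0.4742
Before dose 3, 2 doses have been given (aged 1τ, 2τ).
C_trough = C₀ × (r + r²) = 1.140 × (0.4742 + 0.2249) = 0.7970 mg/L

0.797 mg/L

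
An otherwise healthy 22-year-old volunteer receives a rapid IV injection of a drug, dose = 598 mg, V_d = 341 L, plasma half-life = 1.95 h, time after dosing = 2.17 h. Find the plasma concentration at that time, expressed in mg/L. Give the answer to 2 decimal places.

C₀ = Dose / Vd = 598.0 / 341 = 1.754 mg/L
k = ln2 / t½ = 0.693147 / 1.95 = 0.3555 h⁻¹
C = C₀ · e^(−k·t) = 1.754 × e^(−0.3555 × 2.17)
  = 1.754 × 0.4623 = 0.8109 mg/L

0.81 mg/L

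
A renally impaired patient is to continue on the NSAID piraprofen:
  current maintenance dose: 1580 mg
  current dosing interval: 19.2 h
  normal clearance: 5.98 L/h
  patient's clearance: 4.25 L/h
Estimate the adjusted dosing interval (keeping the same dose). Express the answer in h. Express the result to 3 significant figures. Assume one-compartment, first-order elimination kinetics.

27.0 h

To keep the same average steady-state level, dosing rate must scale with clearance.
CL ratio = 4.25 / 5.98 = 0.7107
New interval (same dose) = 19.2 / 0.7107 = 27.02 h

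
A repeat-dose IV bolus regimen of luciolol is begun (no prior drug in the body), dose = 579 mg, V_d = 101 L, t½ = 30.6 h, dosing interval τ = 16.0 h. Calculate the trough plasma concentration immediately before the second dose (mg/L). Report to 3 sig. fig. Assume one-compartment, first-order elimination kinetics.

3.99 mg/L

C₀ per dose = Dose / Vd = 579 / 101 = 5.733 mg/L
k = ln2 / t½ = 0.693147 / 30.6 = 0.02265 h⁻¹
Fraction remaining after one interval: r = e^(−kτ) = e^(−0.02265 × 16.0) = 0.6960
Before dose 2, 1 dose has been given (aged 1τ).
C_trough = C₀ × r = 5.733 × 0.6960 = 3.990 mg/L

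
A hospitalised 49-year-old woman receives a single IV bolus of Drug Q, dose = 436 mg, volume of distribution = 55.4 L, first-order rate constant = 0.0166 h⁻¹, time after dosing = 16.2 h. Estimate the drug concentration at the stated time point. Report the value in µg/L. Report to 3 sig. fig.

C₀ = Dose / Vd = 436.0 / 55.4 = 7.870 mg/L
C = C₀ · e^(−k·t) = 7.870 × e^(−0.01660 × 16.2)
  = 7.870 × 0.7642 = 6.014 mg/L
Convert: 6.014 mg/L × 1000 = 6014 µg/L

6010 µg/L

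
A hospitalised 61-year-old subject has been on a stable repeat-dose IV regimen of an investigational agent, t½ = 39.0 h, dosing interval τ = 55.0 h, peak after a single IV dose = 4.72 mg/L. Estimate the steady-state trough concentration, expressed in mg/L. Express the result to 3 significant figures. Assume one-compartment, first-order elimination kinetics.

k = ln2 / t½ = 0.693147 / 39.0 = 0.01777 h⁻¹
e^(−kτ) = e^(−0.01777 × 55.0) = 0.3763
Accumulation ratio R = 1 / (1 − e^(−kτ)) = 1 / (1 − 0.3763) = 1.603
Steady-state trough = C₀ × R × e^(−kτ) = 4.72 × 1.603 × 0.3763 = 2.847 mg/L

2.85 mg/L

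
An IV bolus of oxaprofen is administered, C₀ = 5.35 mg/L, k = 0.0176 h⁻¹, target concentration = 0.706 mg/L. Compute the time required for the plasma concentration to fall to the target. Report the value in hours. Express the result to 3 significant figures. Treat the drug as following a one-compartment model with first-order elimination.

115 h

t = ln(C₀ / C) / k = ln(5.350 / 0.706) / 0.01760
  = ln(7.578) / 0.01760 = 2.025 / 0.01760 = 115.1 h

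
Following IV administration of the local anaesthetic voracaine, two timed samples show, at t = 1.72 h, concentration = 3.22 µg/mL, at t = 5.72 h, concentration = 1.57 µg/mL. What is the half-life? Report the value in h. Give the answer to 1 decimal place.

k = ln(C₁/C₂) / (t₂ − t₁) = ln(3.22/1.57) / (5.72 − 1.72)
  = 0.7183 / 4.000 = 0.1796 h⁻¹
t½ = ln2 / k = 0.693147 / 0.1796 = 3.859 h

3.9 h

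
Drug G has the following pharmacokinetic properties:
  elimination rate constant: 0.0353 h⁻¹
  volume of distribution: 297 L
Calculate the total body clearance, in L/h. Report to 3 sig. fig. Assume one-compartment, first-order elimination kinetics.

10.5 L/h

CL = k × Vd = 0.0353 × 297 = 10.48 L/h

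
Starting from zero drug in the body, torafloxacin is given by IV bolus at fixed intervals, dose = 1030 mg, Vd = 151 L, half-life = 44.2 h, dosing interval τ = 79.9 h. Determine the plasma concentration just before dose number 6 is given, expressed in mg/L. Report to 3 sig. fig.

C₀ per dose = Dose / Vd = 1030 / 151 = 6.821 mg/L
k = ln2 / t½ = 0.693147 / 44.2 = 0.01568 h⁻¹
Fraction remaining after one interval: r = e^(−kτ) = e^(−0.01568 × 79.9) = 0.2857
Before dose 6, 5 doses have been given (aged 1τ, 2τ, 3τ, 4τ, 5τ).
C_trough = C₀ × (r + r² + … + r^5) = C₀ × r(1−r^5)/(1−r)
        = 6.821 × 0.2857 × (1 − 0.001903) / (1 − 0.2857) = 2.723 mg/L

2.72 mg/L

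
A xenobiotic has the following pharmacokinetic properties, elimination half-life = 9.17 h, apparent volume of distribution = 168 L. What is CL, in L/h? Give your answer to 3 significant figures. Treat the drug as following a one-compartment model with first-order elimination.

12.7 L/h

k = ln2 / t½ = 0.693147 / 9.17 = 0.07559 h⁻¹
CL = k × Vd = 0.07559 × 168 = 12.70 L/h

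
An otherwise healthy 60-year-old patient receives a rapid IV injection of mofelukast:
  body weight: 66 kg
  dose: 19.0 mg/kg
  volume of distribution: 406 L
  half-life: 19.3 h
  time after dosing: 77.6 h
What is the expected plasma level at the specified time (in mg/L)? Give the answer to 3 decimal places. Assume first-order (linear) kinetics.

Total dose = 19.0 × 66 = 1254 mg
C₀ = Dose / Vd = 1254 / 406 = 3.089 mg/L
k = ln2 / t½ = 0.693147 / 19.3 = 0.03591 h⁻¹
C = C₀ · e^(−k·t) = 3.089 × e^(−0.03591 × 77.6)
  = 3.089 × 0.06163 = 0.1904 mg/L

0.190 mg/L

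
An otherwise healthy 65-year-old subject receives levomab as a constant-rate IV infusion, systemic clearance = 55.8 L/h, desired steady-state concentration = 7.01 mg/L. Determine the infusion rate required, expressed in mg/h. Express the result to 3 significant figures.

391 mg/h

At steady state, infusion rate R₀ = Css × CL = 7.01 × 55.80 = 391.2 mg/h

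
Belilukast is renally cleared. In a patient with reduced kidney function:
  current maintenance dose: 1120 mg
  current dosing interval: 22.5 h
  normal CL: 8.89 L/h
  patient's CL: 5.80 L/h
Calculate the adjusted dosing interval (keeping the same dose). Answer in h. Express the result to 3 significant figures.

To keep the same average steady-state level, dosing rate must scale with clearance.
CL ratio = 5.80 / 8.89 = 0.6524
New interval (same dose) = 22.5 / 0.6524 = 34.49 h

34.5 h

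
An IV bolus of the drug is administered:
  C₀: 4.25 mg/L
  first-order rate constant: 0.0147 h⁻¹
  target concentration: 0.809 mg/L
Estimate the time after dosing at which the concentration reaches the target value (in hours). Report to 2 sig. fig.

t = ln(C₀ / C) / k = ln(4.250 / 0.809) / 0.01470
  = ln(5.253) / 0.01470 = 1.659 / 0.01470 = 112.9 h

110 h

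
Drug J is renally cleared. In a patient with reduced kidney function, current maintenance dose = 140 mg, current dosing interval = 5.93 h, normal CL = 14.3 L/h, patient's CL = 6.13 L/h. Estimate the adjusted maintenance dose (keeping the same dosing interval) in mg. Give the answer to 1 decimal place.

To keep the same average steady-state level, dosing rate must scale with clearance.
CL ratio = 6.13 / 14.3 = 0.4287
New dose (same interval) = 140 × 0.4287 = 60.02 mg

60.0 mg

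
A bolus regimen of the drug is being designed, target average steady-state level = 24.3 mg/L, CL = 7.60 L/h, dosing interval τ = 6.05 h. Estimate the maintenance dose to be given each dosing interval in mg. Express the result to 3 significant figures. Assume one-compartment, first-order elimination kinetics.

1120 mg

At steady state, Dose/τ = Css × CL.
Dose = Css × CL × τ = 24.3 × 7.600 × 6.05 = 1117 mg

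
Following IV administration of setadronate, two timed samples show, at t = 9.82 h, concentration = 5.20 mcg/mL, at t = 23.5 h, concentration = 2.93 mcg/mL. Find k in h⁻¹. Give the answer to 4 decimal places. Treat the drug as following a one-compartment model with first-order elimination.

0.0419 h⁻¹

k = ln(C₁/C₂) / (t₂ − t₁) = ln(5.20/2.93) / (23.5 − 9.82)
  = 0.5737 / 13.68 = 0.04194 h⁻¹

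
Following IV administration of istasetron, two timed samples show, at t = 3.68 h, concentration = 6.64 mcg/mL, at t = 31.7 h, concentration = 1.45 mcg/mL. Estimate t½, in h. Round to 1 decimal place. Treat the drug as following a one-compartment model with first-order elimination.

12.8 h

k = ln(C₁/C₂) / (t₂ − t₁) = ln(6.64/1.45) / (31.7 − 3.68)
  = 1.522 / 28.02 = 0.05432 h⁻¹
t½ = ln2 / k = 0.693147 / 0.05432 = 12.76 h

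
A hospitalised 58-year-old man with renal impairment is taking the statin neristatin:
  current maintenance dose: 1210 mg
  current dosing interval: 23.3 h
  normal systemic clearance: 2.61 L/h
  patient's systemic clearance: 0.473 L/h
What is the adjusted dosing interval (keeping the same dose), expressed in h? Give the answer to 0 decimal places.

129 h

To keep the same average steady-state level, dosing rate must scale with clearance.
CL ratio = 0.473 / 2.61 = 0.1812
New interval (same dose) = 23.3 / 0.1812 = 128.6 h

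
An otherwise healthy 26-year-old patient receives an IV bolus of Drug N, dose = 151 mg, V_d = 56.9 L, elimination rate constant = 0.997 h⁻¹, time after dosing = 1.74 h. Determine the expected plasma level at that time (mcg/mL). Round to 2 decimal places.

0.47 mcg/mL

C₀ = Dose / Vd = 151.0 / 56.9 = 2.654 mg/L
C = C₀ · e^(−k·t) = 2.654 × e^(−0.9970 × 1.74)
  = 2.654 × 0.1764 = 0.4682 mg/L
(0.4682 mg/L = 0.4682 mcg/mL)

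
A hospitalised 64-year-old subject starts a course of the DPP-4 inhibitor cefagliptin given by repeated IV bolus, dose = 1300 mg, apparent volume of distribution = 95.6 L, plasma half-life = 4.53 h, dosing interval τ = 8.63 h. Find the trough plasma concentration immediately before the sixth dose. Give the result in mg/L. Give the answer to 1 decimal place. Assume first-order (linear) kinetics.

4.9 mg/L

C₀ per dose = Dose / Vd = 1300 / 95.6 = 13.60 mg/L
k = ln2 / t½ = 0.693147 / 4.53 = 0.1530 h⁻¹
Fraction remaining after one interval: r = e^(−kτ) = e^(−0.1530 × 8.63) = 0.2670
Before dose 6, 5 doses have been given (aged 1τ, 2τ, 3τ, 4τ, 5τ).
C_trough = C₀ × (r + r² + … + r^5) = C₀ × r(1−r^5)/(1−r)
        = 13.60 × 0.2670 × (1 − 0.001357) / (1 − 0.2670) = 4.947 mg/L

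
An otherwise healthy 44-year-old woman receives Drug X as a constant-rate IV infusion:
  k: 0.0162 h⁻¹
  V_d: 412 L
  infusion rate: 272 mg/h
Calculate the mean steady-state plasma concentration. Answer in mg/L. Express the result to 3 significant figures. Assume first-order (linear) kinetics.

40.8 mg/L

CL = k × Vd = 0.01620 × 412 = 6.674 L/h
At steady state Css = R₀ / CL = 272 / 6.674 = 40.76 mg/L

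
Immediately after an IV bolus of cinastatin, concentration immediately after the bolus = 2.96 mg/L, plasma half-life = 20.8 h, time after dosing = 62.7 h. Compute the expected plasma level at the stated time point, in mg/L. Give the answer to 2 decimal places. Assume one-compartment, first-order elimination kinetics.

0.37 mg/L

k = ln2 / t½ = 0.693147 / 20.8 = 0.03332 h⁻¹
C = C₀ · e^(−k·t) = 2.960 × e^(−0.03332 × 62.7)
  = 2.960 × 0.1238 = 0.3664 mg/L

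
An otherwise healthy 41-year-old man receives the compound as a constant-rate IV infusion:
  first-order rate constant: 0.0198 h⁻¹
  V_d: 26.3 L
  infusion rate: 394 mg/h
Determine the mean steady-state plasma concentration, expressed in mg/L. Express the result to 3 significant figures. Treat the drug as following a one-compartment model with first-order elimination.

CL = k × Vd = 0.01980 × 26.3 = 0.5207 L/h
At steady state Css = R₀ / CL = 394 / 0.5207 = 756.7 mg/L

757 mg/L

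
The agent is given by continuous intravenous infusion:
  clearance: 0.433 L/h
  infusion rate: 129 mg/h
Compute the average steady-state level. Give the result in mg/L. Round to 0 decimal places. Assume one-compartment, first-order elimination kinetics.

298 mg/L

At steady state Css = R₀ / CL = 129 / 0.4330 = 297.9 mg/L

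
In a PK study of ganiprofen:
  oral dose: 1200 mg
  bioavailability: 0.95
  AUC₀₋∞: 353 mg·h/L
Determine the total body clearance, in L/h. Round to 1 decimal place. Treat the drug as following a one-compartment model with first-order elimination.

3.2 L/h

CL = F·Dose / AUC = 0.95 × 1200 / 353 = 3.229 L/h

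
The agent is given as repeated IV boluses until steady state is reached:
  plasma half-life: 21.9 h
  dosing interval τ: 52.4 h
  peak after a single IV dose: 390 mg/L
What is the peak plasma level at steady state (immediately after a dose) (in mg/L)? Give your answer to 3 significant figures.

482 mg/L

k = ln2 / t½ = 0.693147 / 21.9 = 0.03165 h⁻¹
e^(−kτ) = e^(−0.03165 × 52.4) = 0.1904
Accumulation ratio R = 1 / (1 − e^(−kτ)) = 1 / (1 − 0.1904) = 1.235
Steady-state peak = C₀ × R = 390 × 1.235 = 481.7 mg/L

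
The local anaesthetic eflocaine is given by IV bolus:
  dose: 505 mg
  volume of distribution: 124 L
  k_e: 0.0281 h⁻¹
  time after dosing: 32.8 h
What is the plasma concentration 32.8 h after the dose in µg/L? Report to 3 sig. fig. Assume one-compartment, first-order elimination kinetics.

1620 µg/L

C₀ = Dose / Vd = 505.0 / 124 = 4.073 mg/L
C = C₀ · e^(−k·t) = 4.073 × e^(−0.02810 × 32.8)
  = 4.073 × 0.3979 = 1.621 mg/L
Convert: 1.621 mg/L × 1000 = 1621 µg/L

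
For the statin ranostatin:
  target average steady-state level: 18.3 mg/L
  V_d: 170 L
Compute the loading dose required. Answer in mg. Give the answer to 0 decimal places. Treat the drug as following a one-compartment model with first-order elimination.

LD = Css × Vd = 18.3 × 170 = 3111 mg

3111 mg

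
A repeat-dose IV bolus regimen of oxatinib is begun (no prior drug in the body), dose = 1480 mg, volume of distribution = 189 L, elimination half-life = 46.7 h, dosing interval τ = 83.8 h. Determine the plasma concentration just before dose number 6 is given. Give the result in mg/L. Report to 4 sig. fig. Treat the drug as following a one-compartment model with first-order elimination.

3.166 mg/L

C₀ per dose = Dose / Vd = 1480 / 189 = 7.831 mg/L
k = ln2 / t½ = 0.693147 / 46.7 = 0.01484 h⁻¹
Fraction remaining after one interval: r = e^(−kτ) = e^(−0.01484 × 83.8) = 0.2883
Before dose 6, 5 doses have been given (aged 1τ, 2τ, 3τ, 4τ, 5τ).
C_trough = C₀ × (r + r² + … + r^5) = C₀ × r(1−r^5)/(1−r)
        = 7.831 × 0.2883 × (1 − 0.001992) / (1 − 0.2883) = 3.166 mg/L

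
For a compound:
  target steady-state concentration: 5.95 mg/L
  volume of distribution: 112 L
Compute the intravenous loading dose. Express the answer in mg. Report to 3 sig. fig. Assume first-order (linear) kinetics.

666 mg

LD = Css × Vd = 5.95 × 112 = 666.4 mg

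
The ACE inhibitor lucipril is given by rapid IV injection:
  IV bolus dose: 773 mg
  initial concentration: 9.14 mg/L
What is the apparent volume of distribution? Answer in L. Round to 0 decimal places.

85 L

Vd = Dose / C₀ = 773.0 / 9.14 = 84.57 L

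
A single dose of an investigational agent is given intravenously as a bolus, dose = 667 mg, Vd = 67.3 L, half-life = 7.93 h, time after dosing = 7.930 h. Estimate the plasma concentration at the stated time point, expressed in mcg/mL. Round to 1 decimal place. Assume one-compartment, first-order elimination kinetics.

C₀ = Dose / Vd = 667.0 / 67.3 = 9.911 mg/L
k = ln2 / t½ = 0.693147 / 7.93 = 0.08741 h⁻¹
t / t½ = 7.930 / 7.93 = 1 half-lives
C = C₀ × (1/2)^1 = 9.911 × 0.5000 = 4.956 mg/L
(4.956 mg/L = 4.956 mcg/mL)

5.0 mcg/mL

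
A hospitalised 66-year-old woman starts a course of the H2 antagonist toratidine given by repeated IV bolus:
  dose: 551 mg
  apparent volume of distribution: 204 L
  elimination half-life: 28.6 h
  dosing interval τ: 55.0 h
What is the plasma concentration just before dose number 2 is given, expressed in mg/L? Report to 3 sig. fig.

0.712 mg/L

C₀ per dose = Dose / Vd = 551 / 204 = 2.701 mg/L
k = ln2 / t½ = 0.693147 / 28.6 = 0.02424 h⁻¹
Fraction remaining after one interval: r = e^(−kτ) = e^(−0.02424 × 55.0) = 0.2636
Before dose 2, 1 dose has been given (aged 1τ).
C_trough = C₀ × r = 2.701 × 0.2636 = 0.7120 mg/L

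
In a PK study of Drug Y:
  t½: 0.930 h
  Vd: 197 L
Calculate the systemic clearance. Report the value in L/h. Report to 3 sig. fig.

k = ln2 / t½ = 0.693147 / 0.930 = 0.7453 h⁻¹
CL = k × Vd = 0.7453 × 197 = 146.8 L/h

147 L/h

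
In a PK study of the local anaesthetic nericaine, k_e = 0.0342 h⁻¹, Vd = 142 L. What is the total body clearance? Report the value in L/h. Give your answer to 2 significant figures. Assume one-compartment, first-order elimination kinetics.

CL = k × Vd = 0.0342 × 142 = 4.856 L/h

4.9 L/h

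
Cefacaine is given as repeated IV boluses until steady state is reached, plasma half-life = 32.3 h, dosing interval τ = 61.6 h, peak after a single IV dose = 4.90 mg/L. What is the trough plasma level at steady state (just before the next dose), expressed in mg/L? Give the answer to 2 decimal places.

1.78 mg/L

k = ln2 / t½ = 0.693147 / 32.3 = 0.02146 h⁻¹
e^(−kτ) = e^(−0.02146 × 61.6) = 0.2666
Accumulation ratio R = 1 / (1 − e^(−kτ)) = 1 / (1 − 0.2666) = 1.364
Steady-state trough = C₀ × R × e^(−kτ) = 4.90 × 1.364 × 0.2666 = 1.782 mg/L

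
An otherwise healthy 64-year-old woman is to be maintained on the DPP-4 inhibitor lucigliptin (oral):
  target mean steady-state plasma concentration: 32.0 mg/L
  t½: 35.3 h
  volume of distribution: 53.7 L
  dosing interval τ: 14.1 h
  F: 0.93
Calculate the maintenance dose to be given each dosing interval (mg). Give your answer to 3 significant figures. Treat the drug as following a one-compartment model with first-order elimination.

512 mg

k = ln2 / t½ = 0.693147 / 35.3 = 0.01964 h⁻¹
CL = k × Vd = 0.01964 × 53.7 = 1.055 L/h
At steady state, F × (Dose/τ) = Css × CL.
Dose = Css × CL × τ / F = 32.0 × 1.055 × 14.1 / 0.93 = 511.8 mg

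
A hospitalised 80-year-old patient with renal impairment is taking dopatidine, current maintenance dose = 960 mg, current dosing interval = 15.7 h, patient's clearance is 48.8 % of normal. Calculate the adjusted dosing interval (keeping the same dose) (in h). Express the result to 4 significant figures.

32.17 h

To keep the same average steady-state level, dosing rate must scale with clearance.
CL ratio = 48.8 / 100 = 0.4880
New interval (same dose) = 15.7 / 0.4880 = 32.17 h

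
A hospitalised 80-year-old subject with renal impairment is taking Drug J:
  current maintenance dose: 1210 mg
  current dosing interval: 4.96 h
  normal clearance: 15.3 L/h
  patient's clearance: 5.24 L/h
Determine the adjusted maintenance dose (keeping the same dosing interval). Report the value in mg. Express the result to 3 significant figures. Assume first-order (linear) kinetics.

414 mg

To keep the same average steady-state level, dosing rate must scale with clearance.
CL ratio = 5.24 / 15.3 = 0.3425
New dose (same interval) = 1210 × 0.3425 = 414.4 mg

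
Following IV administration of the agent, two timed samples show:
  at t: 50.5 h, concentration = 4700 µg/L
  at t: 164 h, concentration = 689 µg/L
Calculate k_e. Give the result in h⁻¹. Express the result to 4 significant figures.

0.01692 h⁻¹

k = ln(C₁/C₂) / (t₂ − t₁) = ln(4700/689) / (164 − 50.5)
  = 1.920 / 113.5 = 0.01692 h⁻¹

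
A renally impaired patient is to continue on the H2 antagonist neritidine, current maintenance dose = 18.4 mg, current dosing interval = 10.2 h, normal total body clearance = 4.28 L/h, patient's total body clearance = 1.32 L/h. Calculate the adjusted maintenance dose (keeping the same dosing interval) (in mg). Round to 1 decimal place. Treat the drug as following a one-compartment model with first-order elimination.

5.7 mg

To keep the same average steady-state level, dosing rate must scale with clearance.
CL ratio = 1.32 / 4.28 = 0.3084
New dose (same interval) = 18.4 × 0.3084 = 5.675 mg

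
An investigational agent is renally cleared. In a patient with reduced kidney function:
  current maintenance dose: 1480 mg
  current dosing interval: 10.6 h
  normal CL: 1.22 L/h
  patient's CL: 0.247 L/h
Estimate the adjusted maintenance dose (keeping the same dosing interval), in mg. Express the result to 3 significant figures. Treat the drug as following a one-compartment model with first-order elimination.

300 mg

To keep the same average steady-state level, dosing rate must scale with clearance.
CL ratio = 0.247 / 1.22 = 0.2025
New dose (same interval) = 1480 × 0.2025 = 299.7 mg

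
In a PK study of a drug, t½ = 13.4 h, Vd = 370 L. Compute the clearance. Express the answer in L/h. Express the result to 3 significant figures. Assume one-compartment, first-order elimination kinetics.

k = ln2 / t½ = 0.693147 / 13.4 = 0.05173 h⁻¹
CL = k × Vd = 0.05173 × 370 = 19.14 L/h

19.1 L/h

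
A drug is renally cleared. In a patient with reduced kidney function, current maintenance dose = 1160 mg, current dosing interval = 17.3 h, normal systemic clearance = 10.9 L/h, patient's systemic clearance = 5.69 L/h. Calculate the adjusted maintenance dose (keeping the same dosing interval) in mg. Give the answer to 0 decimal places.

606 mg

To keep the same average steady-state level, dosing rate must scale with clearance.
CL ratio = 5.69 / 10.9 = 0.5220
New dose (same interval) = 1160 × 0.5220 = 605.5 mg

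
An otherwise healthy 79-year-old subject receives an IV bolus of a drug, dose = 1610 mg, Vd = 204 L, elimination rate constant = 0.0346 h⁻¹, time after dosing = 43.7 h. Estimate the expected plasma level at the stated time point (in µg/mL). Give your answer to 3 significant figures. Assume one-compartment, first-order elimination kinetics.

C₀ = Dose / Vd = 1610 / 204 = 7.892 mg/L
C = C₀ · e^(−k·t) = 7.892 × e^(−0.03460 × 43.7)
  = 7.892 × 0.2205 = 1.740 mg/L
(1.740 mg/L = 1.740 µg/mL)

1.74 µg/mL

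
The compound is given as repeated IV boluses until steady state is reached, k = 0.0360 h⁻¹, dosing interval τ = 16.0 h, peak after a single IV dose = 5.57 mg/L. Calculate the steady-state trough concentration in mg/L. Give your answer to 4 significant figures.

7.151 mg/L

e^(−kτ) = e^(−0.03600 × 16.0) = 0.5621
Accumulation ratio R = 1 / (1 − e^(−kτ)) = 1 / (1 − 0.5621) = 2.284
Steady-state trough = C₀ × R × e^(−kτ) = 5.57 × 2.284 × 0.5621 = 7.151 mg/L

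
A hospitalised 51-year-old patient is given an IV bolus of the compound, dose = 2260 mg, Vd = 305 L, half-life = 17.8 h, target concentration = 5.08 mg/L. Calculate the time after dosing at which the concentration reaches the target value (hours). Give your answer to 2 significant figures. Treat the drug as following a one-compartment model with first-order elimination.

C₀ = Dose / Vd = 2260 / 305 = 7.410 mg/L
k = ln2 / t½ = 0.693147 / 17.8 = 0.03894 h⁻¹
t = ln(C₀ / C) / k = ln(7.410 / 5.08) / 0.03894
  = ln(1.459) / 0.03894 = 0.3778 / 0.03894 = 9.702 h

9.7 h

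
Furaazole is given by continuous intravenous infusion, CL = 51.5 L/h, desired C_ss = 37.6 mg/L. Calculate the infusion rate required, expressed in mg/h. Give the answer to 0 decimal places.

1936 mg/h

At steady state, infusion rate R₀ = Css × CL = 37.6 × 51.50 = 1936 mg/h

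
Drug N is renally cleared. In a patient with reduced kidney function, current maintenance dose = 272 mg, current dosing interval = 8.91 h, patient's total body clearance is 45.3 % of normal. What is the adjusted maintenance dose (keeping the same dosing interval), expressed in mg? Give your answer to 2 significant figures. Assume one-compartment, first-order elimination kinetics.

To keep the same average steady-state level, dosing rate must scale with clearance.
CL ratio = 45.3 / 100 = 0.4530
New dose (same interval) = 272 × 0.4530 = 123.2 mg

120 mg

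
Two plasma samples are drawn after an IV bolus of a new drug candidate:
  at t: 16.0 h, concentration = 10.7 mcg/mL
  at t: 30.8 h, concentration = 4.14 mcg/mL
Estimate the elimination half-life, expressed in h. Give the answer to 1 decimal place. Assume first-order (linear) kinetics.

10.8 h

k = ln(C₁/C₂) / (t₂ − t₁) = ln(10.7/4.14) / (30.8 − 16.0)
  = 0.9495 / 14.80 = 0.06416 h⁻¹
t½ = ln2 / k = 0.693147 / 0.06416 = 10.80 h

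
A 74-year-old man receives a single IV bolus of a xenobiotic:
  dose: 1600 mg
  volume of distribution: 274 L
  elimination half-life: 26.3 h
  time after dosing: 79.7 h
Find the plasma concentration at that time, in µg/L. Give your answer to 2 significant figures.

710 µg/L

C₀ = Dose / Vd = 1600 / 274 = 5.839 mg/L
k = ln2 / t½ = 0.693147 / 26.3 = 0.02636 h⁻¹
C = C₀ · e^(−k·t) = 5.839 × e^(−0.02636 × 79.7)
  = 5.839 × 0.1223 = 0.7141 mg/L
Convert: 0.7141 mg/L × 1000 = 714.1 µg/L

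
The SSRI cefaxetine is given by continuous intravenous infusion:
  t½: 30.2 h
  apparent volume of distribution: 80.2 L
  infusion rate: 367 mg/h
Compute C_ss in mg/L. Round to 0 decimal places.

k = ln2 / t½ = 0.693147 / 30.2 = 0.02295 h⁻¹
CL = k × Vd = 0.02295 × 80.2 = 1.841 L/h
At steady state Css = R₀ / CL = 367 / 1.841 = 199.3 mg/L

199 mg/L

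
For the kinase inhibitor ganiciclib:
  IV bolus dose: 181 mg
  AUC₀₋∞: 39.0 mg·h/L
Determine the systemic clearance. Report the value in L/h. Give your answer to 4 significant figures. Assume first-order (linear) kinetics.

4.641 L/h

CL = Dose / AUC = 181 / 39.0 = 4.641 L/h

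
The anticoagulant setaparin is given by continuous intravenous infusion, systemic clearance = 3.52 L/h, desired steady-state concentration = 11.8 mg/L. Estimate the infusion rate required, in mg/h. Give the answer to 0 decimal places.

At steady state, infusion rate R₀ = Css × CL = 11.8 × 3.520 = 41.54 mg/h

42 mg/h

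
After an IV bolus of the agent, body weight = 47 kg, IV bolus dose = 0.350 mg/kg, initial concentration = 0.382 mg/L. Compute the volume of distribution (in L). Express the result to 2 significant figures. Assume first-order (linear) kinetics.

Dose = 0.350 × 47 = 16.45 mg
Vd = Dose / C₀ = 16.45 / 0.382 = 43.06 L

43 L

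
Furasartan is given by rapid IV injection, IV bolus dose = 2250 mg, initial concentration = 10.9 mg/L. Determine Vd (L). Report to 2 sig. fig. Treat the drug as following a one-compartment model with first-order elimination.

Vd = Dose / C₀ = 2250 / 10.9 = 206.4 L

210 L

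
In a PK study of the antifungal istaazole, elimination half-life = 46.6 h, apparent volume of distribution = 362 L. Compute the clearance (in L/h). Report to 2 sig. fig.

k = ln2 / t½ = 0.693147 / 46.6 = 0.01487 h⁻¹
CL = k × Vd = 0.01487 × 362 = 5.383 L/h

5.4 L/h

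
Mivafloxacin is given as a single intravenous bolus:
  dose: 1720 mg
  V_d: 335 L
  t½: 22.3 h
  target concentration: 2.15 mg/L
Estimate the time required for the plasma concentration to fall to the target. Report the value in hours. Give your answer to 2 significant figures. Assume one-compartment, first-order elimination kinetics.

28 h

C₀ = Dose / Vd = 1720 / 335 = 5.134 mg/L
k = ln2 / t½ = 0.693147 / 22.3 = 0.03108 h⁻¹
t = ln(C₀ / C) / k = ln(5.134 / 2.15) / 0.03108
  = ln(2.388) / 0.03108 = 0.8705 / 0.03108 = 28.01 h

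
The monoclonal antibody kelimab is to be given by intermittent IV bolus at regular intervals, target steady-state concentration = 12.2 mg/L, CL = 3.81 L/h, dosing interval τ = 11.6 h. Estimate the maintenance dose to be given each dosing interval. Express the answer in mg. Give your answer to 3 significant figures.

539 mg

At steady state, Dose/τ = Css × CL.
Dose = Css × CL × τ = 12.2 × 3.810 × 11.6 = 539.2 mg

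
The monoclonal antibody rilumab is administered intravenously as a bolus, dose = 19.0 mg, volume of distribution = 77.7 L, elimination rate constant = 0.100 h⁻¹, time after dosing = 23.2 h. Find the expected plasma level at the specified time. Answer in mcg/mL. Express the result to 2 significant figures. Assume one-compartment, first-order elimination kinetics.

C₀ = Dose / Vd = 19.00 / 77.7 = 0.2445 mg/L
C = C₀ · e^(−k·t) = 0.2445 × e^(−0.1000 × 23.2)
  = 0.2445 × 0.09827 = 0.02403 mg/L
(0.02403 mg/L = 0.02403 mcg/mL)

0.024 mcg/mL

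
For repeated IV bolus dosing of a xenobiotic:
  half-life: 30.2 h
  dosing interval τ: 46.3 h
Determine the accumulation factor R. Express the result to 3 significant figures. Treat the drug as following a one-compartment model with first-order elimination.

1.53

k = ln2 / t½ = 0.693147 / 30.2 = 0.02295 h⁻¹
e^(−kτ) = e^(−0.02295 × 46.3) = 0.3456
Accumulation ratio R = 1 / (1 − e^(−kτ)) = 1 / (1 − 0.3456) = 1.528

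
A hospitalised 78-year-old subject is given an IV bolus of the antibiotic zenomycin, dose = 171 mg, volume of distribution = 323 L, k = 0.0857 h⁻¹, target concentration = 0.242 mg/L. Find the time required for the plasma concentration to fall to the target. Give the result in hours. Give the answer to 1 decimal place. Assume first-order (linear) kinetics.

C₀ = Dose / Vd = 171.0 / 323 = 0.5294 mg/L
t = ln(C₀ / C) / k = ln(0.5294 / 0.242) / 0.08570
  = ln(2.188) / 0.08570 = 0.7830 / 0.08570 = 9.137 h

9.1 h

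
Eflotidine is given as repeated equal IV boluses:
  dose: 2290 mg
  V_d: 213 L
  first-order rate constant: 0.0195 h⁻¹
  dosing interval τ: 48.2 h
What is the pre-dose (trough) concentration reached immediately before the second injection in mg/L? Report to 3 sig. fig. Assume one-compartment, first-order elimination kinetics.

C₀ per dose = Dose / Vd = 2290 / 213 = 10.75 mg/L
Fraction remaining after one interval: r = e^(−kτ) = e^(−0.01950 × 48.2) = 0.3907
Before dose 2, 1 dose has been given (aged 1τ).
C_trough = C₀ × r = 10.75 × 0.3907 = 4.200 mg/L

4.20 mg/L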